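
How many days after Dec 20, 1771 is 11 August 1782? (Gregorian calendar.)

Dec 20, 1771 → Dec 20, 1772: 366 days (Feb 29, 1772 is in that span).
Dec 20, 1772 → Dec 20, 1773: 365 days.
Dec 20, 1773 → Dec 20, 1774: 365 days.
Dec 20, 1774 → Dec 20, 1775: 365 days.
Dec 20, 1775 → Dec 20, 1776: 366 days (Feb 29, 1776 is in that span).
Dec 20, 1776 → Dec 20, 1777: 365 days.
Dec 20, 1777 → Dec 20, 1778: 365 days.
Dec 20, 1778 → Dec 20, 1779: 365 days.
Dec 20, 1779 → Dec 20, 1780: 366 days (Feb 29, 1780 is in that span).
Dec 20, 1780 → Dec 20, 1781: 365 days.
Dec 20, 1781 → Jan 20, 1782: 31 days (December has 31).
Jan 20, 1782 → Feb 20, 1782: 31 days (January has 31).
Feb 20, 1782 → Mar 20, 1782: 28 days (February has 28).
Mar 20, 1782 → Apr 20, 1782: 31 days (March has 31).
Apr 20, 1782 → May 20, 1782: 30 days (April has 30).
May 20, 1782 → Jun 20, 1782: 31 days (May has 31).
Jun 20, 1782 → Jul 20, 1782: 30 days (June has 30).
Jul 20, 1782 → Aug 11, 1782: 22 days.
Total: 3887 days.

3887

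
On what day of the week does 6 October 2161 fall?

Tuesday

January 1, 2161 is a Thursday.
Jan 1, 2161 → Feb 1, 2161: 31 days (January has 31).
Feb 1, 2161 → Mar 1, 2161: 28 days (February has 28).
Mar 1, 2161 → Apr 1, 2161: 31 days (March has 31).
Apr 1, 2161 → May 1, 2161: 30 days (April has 30).
May 1, 2161 → Jun 1, 2161: 31 days (May has 31).
Jun 1, 2161 → Jul 1, 2161: 30 days (June has 30).
Jul 1, 2161 → Aug 1, 2161: 31 days (July has 31).
Aug 1, 2161 → Sep 1, 2161: 31 days (August has 31).
Sep 1, 2161 → Oct 1, 2161: 30 days (September has 30).
Oct 1, 2161 → Oct 6, 2161: 5 days.
Total: 278 days.
278 mod 7 = 5, so Thursday + 5 = Tuesday.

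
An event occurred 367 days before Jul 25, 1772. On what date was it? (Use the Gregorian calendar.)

July 24, 1771

−25 → Jun 30, 1772 (end of Jun, 30 days; 342 left).
−30 → May 31, 1772 (end of May, 31 days; 312 left).
−31 → Apr 30, 1772 (end of Apr, 30 days; 281 left).
−30 → Mar 31, 1772 (end of Mar, 31 days; 251 left).
−31 → Feb 29, 1772 (end of Feb, 29 days; 220 left).
−29 → Jan 31, 1772 (end of Jan, 31 days; 191 left).
−31 → Dec 31, 1771 (end of Dec, 31 days; 160 left).
−31 → Nov 30, 1771 (end of Nov, 30 days; 129 left).
−30 → Oct 31, 1771 (end of Oct, 31 days; 99 left).
−31 → Sep 30, 1771 (end of Sep, 30 days; 68 left).
−30 → Aug 31, 1771 (end of Aug, 31 days; 38 left).
−31 → Jul 31, 1771 (end of Jul, 31 days; 7 left).
−7 → Jul 24, 1771.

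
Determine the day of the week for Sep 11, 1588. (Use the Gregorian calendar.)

Doomsday rule: the anchor day for the 1500s is Wednesday. For year 88: 88÷12 = 7 r 4, and 4÷4 = 1, so 7+4+1 = 12.
Wednesday + 12 ≡ Monday — that's 1588's doomsday.
In September the doomsday date is Sep 5.
Sep 11 is 6 days after Sep 5; 6 mod 7 = 6, so Monday + 6 = Sunday.

Sunday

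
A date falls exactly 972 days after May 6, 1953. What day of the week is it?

Tuesday

First find the weekday of May 6, 1953. Doomsday rule: the anchor day for the 1900s is Wednesday. For year 53: 53÷12 = 4 r 5, and 5÷4 = 1, so 4+5+1 = 10.
Wednesday + 10 ≡ Saturday — that's 1953's doomsday.
In May the doomsday date is May 9.
May 6 is 3 days before May 9; 3 mod 7 = 3, so Saturday − 3 = Wednesday.
972 mod 7 = 6, so 972 days after a Wednesday is Wednesday + 6 = Tuesday.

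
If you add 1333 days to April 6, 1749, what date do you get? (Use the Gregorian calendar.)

+365 (one year) → Apr 6, 1750 (968 left).
+365 (one year) → Apr 6, 1751 (603 left).
+366 (one year; includes Feb 29, 1752) → Apr 6, 1752 (237 left).
Apr has 30 days: +25 → May 1, 1752 (212 left).
May has 31 days: +31 → Jun 1, 1752 (181 left).
Jun has 30 days: +30 → Jul 1, 1752 (151 left).
Jul has 31 days: +31 → Aug 1, 1752 (120 left).
Aug has 31 days: +31 → Sep 1, 1752 (89 left).
Sep has 30 days: +30 → Oct 1, 1752 (59 left).
Oct has 31 days: +31 → Nov 1, 1752 (28 left).
+28 → Nov 29, 1752.

November 29, 1752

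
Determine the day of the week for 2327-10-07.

Friday

Doomsday rule: the anchor day for the 2300s is Wednesday. For year 27: 27÷12 = 2 r 3, and 3÷4 = 0, so 2+3+0 = 5.
Wednesday + 5 ≡ Monday — that's 2327's doomsday.
In October the doomsday date is Oct 10.
Oct 7 is 3 days before Oct 10; 3 mod 7 = 3, so Monday − 3 = Friday.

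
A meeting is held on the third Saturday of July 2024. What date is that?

July 1, 2024 is a Monday.
The first Saturday is therefore July 6 (5 days later).
The third Saturday is 6 + 2×7 = July 20.

July 20, 2024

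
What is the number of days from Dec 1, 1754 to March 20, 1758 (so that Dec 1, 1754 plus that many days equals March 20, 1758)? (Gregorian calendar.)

1205

Dec 1, 1754 → Dec 1, 1755: 365 days.
Dec 1, 1755 → Dec 1, 1756: 366 days (Feb 29, 1756 is in that span).
Dec 1, 1756 → Dec 1, 1757: 365 days.
Dec 1, 1757 → Jan 1, 1758: 31 days (December has 31).
Jan 1, 1758 → Feb 1, 1758: 31 days (January has 31).
Feb 1, 1758 → Mar 1, 1758: 28 days (February has 28).
Mar 1, 1758 → Mar 20, 1758: 19 days.
Total: 1205 days.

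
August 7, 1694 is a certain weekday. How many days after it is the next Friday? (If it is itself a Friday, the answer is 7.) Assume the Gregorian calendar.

Aug 7, 1694 is a Saturday.
From Saturday to the next Friday is 6 days.

6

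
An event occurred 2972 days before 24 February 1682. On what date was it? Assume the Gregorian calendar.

January 5, 1674

−365 (one year) → Feb 24, 1681 (2607 left).
−366 (one year; includes Feb 29, 1680) → Feb 24, 1680 (2241 left).
−365 (one year) → Feb 24, 1679 (1876 left).
−365 (one year) → Feb 24, 1678 (1511 left).
−365 (one year) → Feb 24, 1677 (1146 left).
−366 (one year; includes Feb 29, 1676) → Feb 24, 1676 (780 left).
−365 (one year) → Feb 24, 1675 (415 left).
−365 (one year) → Feb 24, 1674 (50 left).
−24 → Jan 31, 1674 (end of Jan, 31 days; 26 left).
−26 → Jan 5, 1674.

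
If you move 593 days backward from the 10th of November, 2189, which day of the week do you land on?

Nov 10, 2189 is a Tuesday.
593 mod 7 = 5, so 593 days before a Tuesday is Tuesday − 5 = Thursday.

Thursday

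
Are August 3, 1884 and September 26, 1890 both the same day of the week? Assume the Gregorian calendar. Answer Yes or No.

No

From Aug 3, 1884 to Sep 26, 1890 is 2245 days.
2245 mod 7 = 5, so they are different weekdays.
(Aug 3, 1884 is a Sunday; Sep 26, 1890 is a Friday.)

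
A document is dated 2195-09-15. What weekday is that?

Tuesday

Doomsday rule: the anchor day for the 2100s is Sunday. For year 95: 95÷12 = 7 r 11, and 11÷4 = 2, so 7+11+2 = 20.
Sunday + 20 ≡ Saturday — that's 2195's doomsday.
In September the doomsday date is Sep 5.
Sep 15 is 10 days after Sep 5; 10 mod 7 = 3, so Saturday + 3 = Tuesday.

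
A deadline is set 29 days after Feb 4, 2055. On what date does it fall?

Feb has 28 days: +25 → Mar 1, 2055 (4 left).
+4 → Mar 5, 2055.

March 5, 2055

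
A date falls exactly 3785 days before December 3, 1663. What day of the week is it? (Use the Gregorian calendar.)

Dec 3, 1663 is a Monday.
3785 mod 7 = 5, so 3785 days before a Monday is Monday − 5 = Wednesday.

Wednesday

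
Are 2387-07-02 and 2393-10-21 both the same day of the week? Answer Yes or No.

Yes

From Jul 2, 2387 to Oct 21, 2393 is 2303 days.
2303 mod 7 = 0, so they are the same weekday.
(Jul 2, 2387 is a Thursday; Oct 21, 2393 is a Thursday.)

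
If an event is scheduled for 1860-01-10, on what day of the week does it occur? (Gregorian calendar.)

Tuesday

Doomsday rule: the anchor day for the 1800s is Friday. For year 60: 60÷12 = 5 r 0, and 0÷4 = 0, so 5+0+0 = 5.
Friday + 5 ≡ Wednesday — that's 1860's doomsday.
In January the doomsday date is Jan 4 (1860 is a leap year (divisible by 4)).
Jan 10 is 6 days after Jan 4; 6 mod 7 = 6, so Wednesday + 6 = Tuesday.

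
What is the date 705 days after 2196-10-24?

+365 (one year) → Oct 24, 2197 (340 left).
Oct has 31 days: +8 → Nov 1, 2197 (332 left).
Nov has 30 days: +30 → Dec 1, 2197 (302 left).
Dec has 31 days: +31 → Jan 1, 2198 (271 left).
Jan has 31 days: +31 → Feb 1, 2198 (240 left).
Feb has 28 days: +28 → Mar 1, 2198 (212 left).
Mar has 31 days: +31 → Apr 1, 2198 (181 left).
Apr has 30 days: +30 → May 1, 2198 (151 left).
May has 31 days: +31 → Jun 1, 2198 (120 left).
Jun has 30 days: +30 → Jul 1, 2198 (90 left).
Jul has 31 days: +31 → Aug 1, 2198 (59 left).
Aug has 31 days: +31 → Sep 1, 2198 (28 left).
+28 → Sep 29, 2198.

September 29, 2198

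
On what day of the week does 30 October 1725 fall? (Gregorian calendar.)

Doomsday rule: the anchor day for the 1700s is Sunday. For year 25: 25÷12 = 2 r 1, and 1÷4 = 0, so 2+1+0 = 3.
Sunday + 3 ≡ Wednesday — that's 1725's doomsday.
In October the doomsday date is Oct 10.
Oct 30 is 20 days after Oct 10; 20 mod 7 = 6, so Wednesday + 6 = Tuesday.

Tuesday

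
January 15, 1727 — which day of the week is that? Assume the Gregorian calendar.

Doomsday rule: the anchor day for the 1700s is Sunday. For year 27: 27÷12 = 2 r 3, and 3÷4 = 0, so 2+3+0 = 5.
Sunday + 5 ≡ Friday — that's 1727's doomsday.
In January the doomsday date is Jan 3 (1727 is not a leap year).
Jan 15 is 12 days after Jan 3; 12 mod 7 = 5, so Friday + 5 = Wednesday.

Wednesday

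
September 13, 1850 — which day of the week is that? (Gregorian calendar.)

Doomsday rule: the anchor day for the 1800s is Friday. For year 50: 50÷12 = 4 r 2, and 2÷4 = 0, so 4+2+0 = 6.
Friday + 6 ≡ Thursday — that's 1850's doomsday.
In September the doomsday date is Sep 5.
Sep 13 is 8 days after Sep 5; 8 mod 7 = 1, so Thursday + 1 = Friday.

Friday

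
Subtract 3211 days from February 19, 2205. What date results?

−366 (one year; includes Feb 29, 2204) → Feb 19, 2204 (2845 left).
−365 (one year) → Feb 19, 2203 (2480 left).
−365 (one year) → Feb 19, 2202 (2115 left).
−365 (one year) → Feb 19, 2201 (1750 left).
−365 (one year) → Feb 19, 2200 (1385 left).
−365 (one year) → Feb 19, 2199 (1020 left).
−365 (one year) → Feb 19, 2198 (655 left).
−365 (one year) → Feb 19, 2197 (290 left).
−19 → Jan 31, 2197 (end of Jan, 31 days; 271 left).
−31 → Dec 31, 2196 (end of Dec, 31 days; 240 left).
−31 → Nov 30, 2196 (end of Nov, 30 days; 209 left).
−30 → Oct 31, 2196 (end of Oct, 31 days; 179 left).
−31 → Sep 30, 2196 (end of Sep, 30 days; 148 left).
−30 → Aug 31, 2196 (end of Aug, 31 days; 118 left).
−31 → Jul 31, 2196 (end of Jul, 31 days; 87 left).
−31 → Jun 30, 2196 (end of Jun, 30 days; 56 left).
−30 → May 31, 2196 (end of May, 31 days; 26 left).
−26 → May 5, 2196.

May 5, 2196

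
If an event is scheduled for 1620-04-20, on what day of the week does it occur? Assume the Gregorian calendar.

Monday

Doomsday rule: the anchor day for the 1600s is Tuesday. For year 20: 20÷12 = 1 r 8, and 8÷4 = 2, so 1+8+2 = 11.
Tuesday + 11 ≡ Saturday — that's 1620's doomsday.
In April the doomsday date is Apr 4.
Apr 20 is 16 days after Apr 4; 16 mod 7 = 2, so Saturday + 2 = Monday.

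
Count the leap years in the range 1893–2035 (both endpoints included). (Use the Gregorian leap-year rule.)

34

Multiples of 4 in [1893,2035]: 35.
Of those, multiples of 100: 2 (not leap unless ÷400).
Multiples of 400: 1.
Leap years = 35 − 2 + 1 = 34.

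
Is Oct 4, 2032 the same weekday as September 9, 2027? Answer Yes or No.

No

From Sep 9, 2027 to Oct 4, 2032 is 1852 days.
1852 mod 7 = 4, so they are different weekdays.
(Sep 9, 2027 is a Thursday; Oct 4, 2032 is a Monday.)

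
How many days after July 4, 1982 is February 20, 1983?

231

Jul 4, 1982 → Aug 4, 1982: 31 days (July has 31).
Aug 4, 1982 → Sep 4, 1982: 31 days (August has 31).
Sep 4, 1982 → Oct 4, 1982: 30 days (September has 30).
Oct 4, 1982 → Nov 4, 1982: 31 days (October has 31).
Nov 4, 1982 → Dec 4, 1982: 30 days (November has 30).
Dec 4, 1982 → Jan 4, 1983: 31 days (December has 31).
Jan 4, 1983 → Feb 4, 1983: 31 days (January has 31).
Feb 4, 1983 → Feb 20, 1983: 16 days.
Total: 231 days.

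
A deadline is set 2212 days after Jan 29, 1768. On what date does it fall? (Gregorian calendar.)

February 18, 1774

+366 (one year; includes Feb 29, 1768) → Jan 29, 1769 (1846 left).
+365 (one year) → Jan 29, 1770 (1481 left).
+365 (one year) → Jan 29, 1771 (1116 left).
+365 (one year) → Jan 29, 1772 (751 left).
+366 (one year; includes Feb 29, 1772) → Jan 29, 1773 (385 left).
Jan has 31 days: +3 → Feb 1, 1773 (382 left).
Feb has 28 days: +28 → Mar 1, 1773 (354 left).
Mar has 31 days: +31 → Apr 1, 1773 (323 left).
Apr has 30 days: +30 → May 1, 1773 (293 left).
May has 31 days: +31 → Jun 1, 1773 (262 left).
Jun has 30 days: +30 → Jul 1, 1773 (232 left).
Jul has 31 days: +31 → Aug 1, 1773 (201 left).
Aug has 31 days: +31 → Sep 1, 1773 (170 left).
Sep has 30 days: +30 → Oct 1, 1773 (140 left).
Oct has 31 days: +31 → Nov 1, 1773 (109 left).
Nov has 30 days: +30 → Dec 1, 1773 (79 left).
Dec has 31 days: +31 → Jan 1, 1774 (48 left).
Jan has 31 days: +31 → Feb 1, 1774 (17 left).
+17 → Feb 18, 1774.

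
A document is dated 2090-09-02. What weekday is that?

Saturday

January 1, 2090 is a Sunday.
Jan 1, 2090 → Feb 1, 2090: 31 days (January has 31).
Feb 1, 2090 → Mar 1, 2090: 28 days (February has 28).
Mar 1, 2090 → Apr 1, 2090: 31 days (March has 31).
Apr 1, 2090 → May 1, 2090: 30 days (April has 30).
May 1, 2090 → Jun 1, 2090: 31 days (May has 31).
Jun 1, 2090 → Jul 1, 2090: 30 days (June has 30).
Jul 1, 2090 → Aug 1, 2090: 31 days (July has 31).
Aug 1, 2090 → Sep 1, 2090: 31 days (August has 31).
Sep 1, 2090 → Sep 2, 2090: 1 days.
Total: 244 days.
244 mod 7 = 6, so Sunday + 6 = Saturday.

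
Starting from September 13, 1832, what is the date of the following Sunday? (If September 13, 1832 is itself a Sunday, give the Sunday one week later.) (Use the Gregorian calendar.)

Sep 13, 1832 is a Thursday.
From Thursday to the next Sunday is 3 days.
Sep 13, 1832 + 3 = Sep 16, 1832.

September 16, 1832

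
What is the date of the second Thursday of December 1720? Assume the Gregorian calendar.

December 1, 1720 is a Sunday.
The first Thursday is therefore December 5 (4 days later).
The second Thursday is 5 + 1×7 = December 12.

December 12, 1720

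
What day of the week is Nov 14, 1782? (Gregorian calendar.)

Doomsday rule: the anchor day for the 1700s is Sunday. For year 82: 82÷12 = 6 r 10, and 10÷4 = 2, so 6+10+2 = 18.
Sunday + 18 ≡ Thursday — that's 1782's doomsday.
In November the doomsday date is Nov 7.
Nov 14 is 7 days after Nov 7; 7 mod 7 = 0, so Thursday + 0 = Thursday.

Thursday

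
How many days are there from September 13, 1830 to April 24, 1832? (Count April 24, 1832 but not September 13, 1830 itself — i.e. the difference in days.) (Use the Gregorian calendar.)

Sep 13, 1830 → Sep 13, 1831: 365 days.
Sep 13, 1831 → Oct 13, 1831: 30 days (September has 30).
Oct 13, 1831 → Nov 13, 1831: 31 days (October has 31).
Nov 13, 1831 → Dec 13, 1831: 30 days (November has 30).
Dec 13, 1831 → Jan 13, 1832: 31 days (December has 31).
Jan 13, 1832 → Feb 13, 1832: 31 days (January has 31).
Feb 13, 1832 → Mar 13, 1832: 29 days (February has 29).
Mar 13, 1832 → Apr 13, 1832: 31 days (March has 31).
Apr 13, 1832 → Apr 24, 1832: 11 days.
Total: 589 days.

589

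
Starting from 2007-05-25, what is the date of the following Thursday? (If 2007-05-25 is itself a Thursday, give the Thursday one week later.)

May 25, 2007 is a Friday.
From Friday to the next Thursday is 6 days.
May 25, 2007 + 6 = May 31, 2007.

May 31, 2007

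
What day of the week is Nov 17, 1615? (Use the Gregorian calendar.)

Doomsday rule: the anchor day for the 1600s is Tuesday. For year 15: 15÷12 = 1 r 3, and 3÷4 = 0, so 1+3+0 = 4.
Tuesday + 4 ≡ Saturday — that's 1615's doomsday.
In November the doomsday date is Nov 7.
Nov 17 is 10 days after Nov 7; 10 mod 7 = 3, so Saturday + 3 = Tuesday.

Tuesday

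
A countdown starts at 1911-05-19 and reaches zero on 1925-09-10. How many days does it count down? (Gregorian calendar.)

May 19, 1911 → May 19, 1912: 366 days (Feb 29, 1912 is in that span).
May 19, 1912 → May 19, 1913: 365 days.
May 19, 1913 → May 19, 1914: 365 days.
May 19, 1914 → May 19, 1915: 365 days.
May 19, 1915 → May 19, 1916: 366 days (Feb 29, 1916 is in that span).
May 19, 1916 → May 19, 1917: 365 days.
May 19, 1917 → May 19, 1918: 365 days.
May 19, 1918 → May 19, 1919: 365 days.
May 19, 1919 → May 19, 1920: 366 days (Feb 29, 1920 is in that span).
May 19, 1920 → May 19, 1921: 365 days.
May 19, 1921 → May 19, 1922: 365 days.
May 19, 1922 → May 19, 1923: 365 days.
May 19, 1923 → May 19, 1924: 366 days (Feb 29, 1924 is in that span).
May 19, 1924 → May 19, 1925: 365 days.
May 19, 1925 → Jun 19, 1925: 31 days (May has 31).
Jun 19, 1925 → Jul 19, 1925: 30 days (June has 30).
Jul 19, 1925 → Aug 19, 1925: 31 days (July has 31).
Aug 19, 1925 → Sep 10, 1925: 22 days.
Total: 5228 days.

5228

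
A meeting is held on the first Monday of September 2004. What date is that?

September 6, 2004

September 1, 2004 is a Wednesday.
The first Monday is therefore September 6 (5 days later).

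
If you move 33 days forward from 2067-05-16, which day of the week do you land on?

First find the weekday of May 16, 2067. Doomsday rule: the anchor day for the 2000s is Tuesday. For year 67: 67÷12 = 5 r 7, and 7÷4 = 1, so 5+7+1 = 13.
Tuesday + 13 ≡ Monday — that's 2067's doomsday.
In May the doomsday date is May 9.
May 16 is 7 days after May 9; 7 mod 7 = 0, so Monday + 0 = Monday.
33 mod 7 = 5, so 33 days after a Monday is Monday + 5 = Saturday.

Saturday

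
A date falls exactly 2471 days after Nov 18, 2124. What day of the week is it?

Saturday

Nov 18, 2124 is a Saturday.
2471 mod 7 = 0, so 2471 days after a Saturday is Saturday + 0 = Saturday.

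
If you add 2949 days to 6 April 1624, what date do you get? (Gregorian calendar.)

May 3, 1632

+365 (one year) → Apr 6, 1625 (2584 left).
+365 (one year) → Apr 6, 1626 (2219 left).
+365 (one year) → Apr 6, 1627 (1854 left).
+366 (one year; includes Feb 29, 1628) → Apr 6, 1628 (1488 left).
+365 (one year) → Apr 6, 1629 (1123 left).
+365 (one year) → Apr 6, 1630 (758 left).
+365 (one year) → Apr 6, 1631 (393 left).
Apr has 30 days: +25 → May 1, 1631 (368 left).
May has 31 days: +31 → Jun 1, 1631 (337 left).
Jun has 30 days: +30 → Jul 1, 1631 (307 left).
Jul has 31 days: +31 → Aug 1, 1631 (276 left).
Aug has 31 days: +31 → Sep 1, 1631 (245 left).
Sep has 30 days: +30 → Oct 1, 1631 (215 left).
Oct has 31 days: +31 → Nov 1, 1631 (184 left).
Nov has 30 days: +30 → Dec 1, 1631 (154 left).
Dec has 31 days: +31 → Jan 1, 1632 (123 left).
Jan has 31 days: +31 → Feb 1, 1632 (92 left).
Feb has 29 days: +29 → Mar 1, 1632 (63 left).
Mar has 31 days: +31 → Apr 1, 1632 (32 left).
Apr has 30 days: +30 → May 1, 1632 (2 left).
+2 → May 3, 1632.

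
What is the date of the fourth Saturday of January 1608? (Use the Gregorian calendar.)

January 1, 1608 is a Tuesday.
The first Saturday is therefore January 5 (4 days later).
The fourth Saturday is 5 + 3×7 = January 26.

January 26, 1608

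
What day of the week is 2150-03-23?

Monday

Doomsday rule: the anchor day for the 2100s is Sunday. For year 50: 50÷12 = 4 r 2, and 2÷4 = 0, so 4+2+0 = 6.
Sunday + 6 ≡ Saturday — that's 2150's doomsday.
In March the doomsday date is Mar 14.
Mar 23 is 9 days after Mar 14; 9 mod 7 = 2, so Saturday + 2 = Monday.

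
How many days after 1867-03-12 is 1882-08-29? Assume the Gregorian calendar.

Mar 12, 1867 → Mar 12, 1868: 366 days (Feb 29, 1868 is in that span).
Mar 12, 1868 → Mar 12, 1869: 365 days.
Mar 12, 1869 → Mar 12, 1870: 365 days.
Mar 12, 1870 → Mar 12, 1871: 365 days.
Mar 12, 1871 → Mar 12, 1872: 366 days (Feb 29, 1872 is in that span).
Mar 12, 1872 → Mar 12, 1873: 365 days.
Mar 12, 1873 → Mar 12, 1874: 365 days.
Mar 12, 1874 → Mar 12, 1875: 365 days.
Mar 12, 1875 → Mar 12, 1876: 366 days (Feb 29, 1876 is in that span).
Mar 12, 1876 → Mar 12, 1877: 365 days.
Mar 12, 1877 → Mar 12, 1878: 365 days.
Mar 12, 1878 → Mar 12, 1879: 365 days.
Mar 12, 1879 → Mar 12, 1880: 366 days (Feb 29, 1880 is in that span).
Mar 12, 1880 → Mar 12, 1881: 365 days.
Mar 12, 1881 → Mar 12, 1882: 365 days.
Mar 12, 1882 → Apr 12, 1882: 31 days (March has 31).
Apr 12, 1882 → May 12, 1882: 30 days (April has 30).
May 12, 1882 → Jun 12, 1882: 31 days (May has 31).
Jun 12, 1882 → Jul 12, 1882: 30 days (June has 30).
Jul 12, 1882 → Aug 12, 1882: 31 days (July has 31).
Aug 12, 1882 → Aug 29, 1882: 17 days.
Total: 5649 days.

5649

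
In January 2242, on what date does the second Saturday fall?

January 1, 2242 is a Saturday.
The first Saturday is therefore January 1 (same day).
The second Saturday is 1 + 1×7 = January 8.

January 8, 2242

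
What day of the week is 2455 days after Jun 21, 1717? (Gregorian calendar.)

Saturday

Jun 21, 1717 is a Monday.
2455 mod 7 = 5, so 2455 days after a Monday is Monday + 5 = Saturday.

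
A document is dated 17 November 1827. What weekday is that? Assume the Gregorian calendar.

Saturday

January 1, 1827 is a Monday.
Jan 1, 1827 → Feb 1, 1827: 31 days (January has 31).
Feb 1, 1827 → Mar 1, 1827: 28 days (February has 28).
Mar 1, 1827 → Apr 1, 1827: 31 days (March has 31).
Apr 1, 1827 → May 1, 1827: 30 days (April has 30).
May 1, 1827 → Jun 1, 1827: 31 days (May has 31).
Jun 1, 1827 → Jul 1, 1827: 30 days (June has 30).
Jul 1, 1827 → Aug 1, 1827: 31 days (July has 31).
Aug 1, 1827 → Sep 1, 1827: 31 days (August has 31).
Sep 1, 1827 → Oct 1, 1827: 30 days (September has 30).
Oct 1, 1827 → Nov 1, 1827: 31 days (October has 31).
Nov 1, 1827 → Nov 17, 1827: 16 days.
Total: 320 days.
320 mod 7 = 5, so Monday + 5 = Saturday.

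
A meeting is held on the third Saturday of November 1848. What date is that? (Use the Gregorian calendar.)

November 18, 1848

November 1, 1848 is a Wednesday.
The first Saturday is therefore November 4 (3 days later).
The third Saturday is 4 + 2×7 = November 18.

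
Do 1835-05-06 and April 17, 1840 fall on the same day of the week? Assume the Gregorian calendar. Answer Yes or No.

From May 6, 1835 to Apr 17, 1840 is 1808 days.
1808 mod 7 = 2, so they are different weekdays.
(May 6, 1835 is a Wednesday; Apr 17, 1840 is a Friday.)

No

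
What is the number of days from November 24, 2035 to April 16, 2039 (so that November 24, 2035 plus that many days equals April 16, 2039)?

Nov 24, 2035 → Nov 24, 2036: 366 days (Feb 29, 2036 is in that span).
Nov 24, 2036 → Nov 24, 2037: 365 days.
Nov 24, 2037 → Nov 24, 2038: 365 days.
Nov 24, 2038 → Dec 24, 2038: 30 days (November has 30).
Dec 24, 2038 → Jan 24, 2039: 31 days (December has 31).
Jan 24, 2039 → Feb 24, 2039: 31 days (January has 31).
Feb 24, 2039 → Mar 24, 2039: 28 days (February has 28).
Mar 24, 2039 → Apr 16, 2039: 23 days.
Total: 1239 days.

1239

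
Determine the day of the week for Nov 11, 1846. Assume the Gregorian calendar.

Doomsday rule: the anchor day for the 1800s is Friday. For year 46: 46÷12 = 3 r 10, and 10÷4 = 2, so 3+10+2 = 15.
Friday + 15 ≡ Saturday — that's 1846's doomsday.
In November the doomsday date is Nov 7.
Nov 11 is 4 days after Nov 7; 4 mod 7 = 4, so Saturday + 4 = Wednesday.

Wednesday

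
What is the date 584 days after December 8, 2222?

July 14, 2224

+365 (one year) → Dec 8, 2223 (219 left).
Dec has 31 days: +24 → Jan 1, 2224 (195 left).
Jan has 31 days: +31 → Feb 1, 2224 (164 left).
Feb has 29 days: +29 → Mar 1, 2224 (135 left).
Mar has 31 days: +31 → Apr 1, 2224 (104 left).
Apr has 30 days: +30 → May 1, 2224 (74 left).
May has 31 days: +31 → Jun 1, 2224 (43 left).
Jun has 30 days: +30 → Jul 1, 2224 (13 left).
+13 → Jul 14, 2224.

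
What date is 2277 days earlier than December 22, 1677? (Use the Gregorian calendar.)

September 28, 1671

−365 (one year) → Dec 22, 1676 (1912 left).
−366 (one year; includes Feb 29, 1676) → Dec 22, 1675 (1546 left).
−365 (one year) → Dec 22, 1674 (1181 left).
−365 (one year) → Dec 22, 1673 (816 left).
−365 (one year) → Dec 22, 1672 (451 left).
−366 (one year; includes Feb 29, 1672) → Dec 22, 1671 (85 left).
−22 → Nov 30, 1671 (end of Nov, 30 days; 63 left).
−30 → Oct 31, 1671 (end of Oct, 31 days; 33 left).
−31 → Sep 30, 1671 (end of Sep, 30 days; 2 left).
−2 → Sep 28, 1671.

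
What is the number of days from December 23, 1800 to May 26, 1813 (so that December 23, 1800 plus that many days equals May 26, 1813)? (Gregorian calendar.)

Dec 23, 1800 → Dec 23, 1801: 365 days.
Dec 23, 1801 → Dec 23, 1802: 365 days.
Dec 23, 1802 → Dec 23, 1803: 365 days.
Dec 23, 1803 → Dec 23, 1804: 366 days (Feb 29, 1804 is in that span).
Dec 23, 1804 → Dec 23, 1805: 365 days.
Dec 23, 1805 → Dec 23, 1806: 365 days.
Dec 23, 1806 → Dec 23, 1807: 365 days.
Dec 23, 1807 → Dec 23, 1808: 366 days (Feb 29, 1808 is in that span).
Dec 23, 1808 → Dec 23, 1809: 365 days.
Dec 23, 1809 → Dec 23, 1810: 365 days.
Dec 23, 1810 → Dec 23, 1811: 365 days.
Dec 23, 1811 → Dec 23, 1812: 366 days (Feb 29, 1812 is in that span).
Dec 23, 1812 → Jan 23, 1813: 31 days (December has 31).
Jan 23, 1813 → Feb 23, 1813: 31 days (January has 31).
Feb 23, 1813 → Mar 23, 1813: 28 days (February has 28).
Mar 23, 1813 → Apr 23, 1813: 31 days (March has 31).
Apr 23, 1813 → May 23, 1813: 30 days (April has 30).
May 23, 1813 → May 26, 1813: 3 days.
Total: 4537 days.

4537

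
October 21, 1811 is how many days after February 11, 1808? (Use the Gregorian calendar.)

1348

Feb 11, 1808 → Feb 11, 1809: 366 days (Feb 29, 1808 is in that span).
Feb 11, 1809 → Feb 11, 1810: 365 days.
Feb 11, 1810 → Feb 11, 1811: 365 days.
Feb 11, 1811 → Mar 11, 1811: 28 days (February has 28).
Mar 11, 1811 → Apr 11, 1811: 31 days (March has 31).
Apr 11, 1811 → May 11, 1811: 30 days (April has 30).
May 11, 1811 → Jun 11, 1811: 31 days (May has 31).
Jun 11, 1811 → Jul 11, 1811: 30 days (June has 30).
Jul 11, 1811 → Aug 11, 1811: 31 days (July has 31).
Aug 11, 1811 → Sep 11, 1811: 31 days (August has 31).
Sep 11, 1811 → Oct 11, 1811: 30 days (September has 30).
Oct 11, 1811 → Oct 21, 1811: 10 days.
Total: 1348 days.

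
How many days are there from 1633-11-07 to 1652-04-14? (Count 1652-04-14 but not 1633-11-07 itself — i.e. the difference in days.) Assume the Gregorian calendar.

6733

Nov 7, 1633 → Nov 7, 1634: 365 days.
Nov 7, 1634 → Nov 7, 1635: 365 days.
Nov 7, 1635 → Nov 7, 1636: 366 days (Feb 29, 1636 is in that span).
Nov 7, 1636 → Nov 7, 1637: 365 days.
Nov 7, 1637 → Nov 7, 1638: 365 days.
Nov 7, 1638 → Nov 7, 1639: 365 days.
Nov 7, 1639 → Nov 7, 1640: 366 days (Feb 29, 1640 is in that span).
Nov 7, 1640 → Nov 7, 1641: 365 days.
Nov 7, 1641 → Nov 7, 1642: 365 days.
Nov 7, 1642 → Nov 7, 1643: 365 days.
Nov 7, 1643 → Nov 7, 1644: 366 days (Feb 29, 1644 is in that span).
Nov 7, 1644 → Nov 7, 1645: 365 days.
Nov 7, 1645 → Nov 7, 1646: 365 days.
Nov 7, 1646 → Nov 7, 1647: 365 days.
Nov 7, 1647 → Nov 7, 1648: 366 days (Feb 29, 1648 is in that span).
Nov 7, 1648 → Nov 7, 1649: 365 days.
Nov 7, 1649 → Nov 7, 1650: 365 days.
Nov 7, 1650 → Nov 7, 1651: 365 days.
Nov 7, 1651 → Dec 7, 1651: 30 days (November has 30).
Dec 7, 1651 → Jan 7, 1652: 31 days (December has 31).
Jan 7, 1652 → Feb 7, 1652: 31 days (January has 31).
Feb 7, 1652 → Mar 7, 1652: 29 days (February has 29).
Mar 7, 1652 → Apr 7, 1652: 31 days (March has 31).
Apr 7, 1652 → Apr 14, 1652: 7 days.
Total: 6733 days.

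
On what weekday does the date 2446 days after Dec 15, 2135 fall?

First find the weekday of Dec 15, 2135. Doomsday rule: the anchor day for the 2100s is Sunday. For year 35: 35÷12 = 2 r 11, and 11÷4 = 2, so 2+11+2 = 15.
Sunday + 15 ≡ Monday — that's 2135's doomsday.
In December the doomsday date is Dec 12.
Dec 15 is 3 days after Dec 12; 3 mod 7 = 3, so Monday + 3 = Thursday.
2446 mod 7 = 3, so 2446 days after a Thursday is Thursday + 3 = Sunday.

Sunday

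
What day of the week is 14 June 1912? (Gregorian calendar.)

Doomsday rule: the anchor day for the 1900s is Wednesday. For year 12: 12÷12 = 1 r 0, and 0÷4 = 0, so 1+0+0 = 1.
Wednesday + 1 ≡ Thursday — that's 1912's doomsday.
In June the doomsday date is Jun 6.
Jun 14 is 8 days after Jun 6; 8 mod 7 = 1, so Thursday + 1 = Friday.

Friday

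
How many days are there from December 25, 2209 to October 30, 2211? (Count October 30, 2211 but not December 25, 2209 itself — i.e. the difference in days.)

674

Dec 25, 2209 → Dec 25, 2210: 365 days.
Dec 25, 2210 → Jan 25, 2211: 31 days (December has 31).
Jan 25, 2211 → Feb 25, 2211: 31 days (January has 31).
Feb 25, 2211 → Mar 25, 2211: 28 days (February has 28).
Mar 25, 2211 → Apr 25, 2211: 31 days (March has 31).
Apr 25, 2211 → May 25, 2211: 30 days (April has 30).
May 25, 2211 → Jun 25, 2211: 31 days (May has 31).
Jun 25, 2211 → Jul 25, 2211: 30 days (June has 30).
Jul 25, 2211 → Aug 25, 2211: 31 days (July has 31).
Aug 25, 2211 → Sep 25, 2211: 31 days (August has 31).
Sep 25, 2211 → Oct 25, 2211: 30 days (September has 30).
Oct 25, 2211 → Oct 30, 2211: 5 days.
Total: 674 days.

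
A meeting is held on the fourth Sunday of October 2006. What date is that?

October 1, 2006 is a Sunday.
The first Sunday is therefore October 1 (same day).
The fourth Sunday is 1 + 3×7 = October 22.

October 22, 2006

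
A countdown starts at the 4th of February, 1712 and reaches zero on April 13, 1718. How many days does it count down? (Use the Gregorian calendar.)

Feb 4, 1712 → Feb 4, 1713: 366 days (Feb 29, 1712 is in that span).
Feb 4, 1713 → Feb 4, 1714: 365 days.
Feb 4, 1714 → Feb 4, 1715: 365 days.
Feb 4, 1715 → Feb 4, 1716: 365 days.
Feb 4, 1716 → Feb 4, 1717: 366 days (Feb 29, 1716 is in that span).
Feb 4, 1717 → Feb 4, 1718: 365 days.
Feb 4, 1718 → Mar 4, 1718: 28 days (February has 28).
Mar 4, 1718 → Apr 4, 1718: 31 days (March has 31).
Apr 4, 1718 → Apr 13, 1718: 9 days.
Total: 2260 days.

2260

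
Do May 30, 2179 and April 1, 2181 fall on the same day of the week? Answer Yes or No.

Yes

From May 30, 2179 to Apr 1, 2181 is 672 days.
672 mod 7 = 0, so they are the same weekday.
(May 30, 2179 is a Sunday; Apr 1, 2181 is a Sunday.)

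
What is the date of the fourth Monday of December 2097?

December 1, 2097 is a Sunday.
The first Monday is therefore December 2 (1 days later).
The fourth Monday is 2 + 3×7 = December 23.

December 23, 2097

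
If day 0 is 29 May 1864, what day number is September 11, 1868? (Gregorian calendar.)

1566

May 29, 1864 → May 29, 1865: 365 days.
May 29, 1865 → May 29, 1866: 365 days.
May 29, 1866 → May 29, 1867: 365 days.
May 29, 1867 → May 29, 1868: 366 days (Feb 29, 1868 is in that span).
May 29, 1868 → Jun 29, 1868: 31 days (May has 31).
Jun 29, 1868 → Jul 29, 1868: 30 days (June has 30).
Jul 29, 1868 → Aug 29, 1868: 31 days (July has 31).
Aug 29, 1868 → Sep 11, 1868: 13 days.
Total: 1566 days.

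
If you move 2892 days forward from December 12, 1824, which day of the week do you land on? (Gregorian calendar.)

Dec 12, 1824 is a Sunday.
2892 mod 7 = 1, so 2892 days after a Sunday is Sunday + 1 = Monday.

Monday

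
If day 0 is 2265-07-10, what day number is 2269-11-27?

Jul 10, 2265 → Jul 10, 2266: 365 days.
Jul 10, 2266 → Jul 10, 2267: 365 days.
Jul 10, 2267 → Jul 10, 2268: 366 days (Feb 29, 2268 is in that span).
Jul 10, 2268 → Jul 10, 2269: 365 days.
Jul 10, 2269 → Aug 10, 2269: 31 days (July has 31).
Aug 10, 2269 → Sep 10, 2269: 31 days (August has 31).
Sep 10, 2269 → Oct 10, 2269: 30 days (September has 30).
Oct 10, 2269 → Nov 10, 2269: 31 days (October has 31).
Nov 10, 2269 → Nov 27, 2269: 17 days.
Total: 1601 days.

1601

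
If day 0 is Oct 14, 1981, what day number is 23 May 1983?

Oct 14, 1981 → Oct 14, 1982: 365 days.
Oct 14, 1982 → Nov 14, 1982: 31 days (October has 31).
Nov 14, 1982 → Dec 14, 1982: 30 days (November has 30).
Dec 14, 1982 → Jan 14, 1983: 31 days (December has 31).
Jan 14, 1983 → Feb 14, 1983: 31 days (January has 31).
Feb 14, 1983 → Mar 14, 1983: 28 days (February has 28).
Mar 14, 1983 → Apr 14, 1983: 31 days (March has 31).
Apr 14, 1983 → May 14, 1983: 30 days (April has 30).
May 14, 1983 → May 23, 1983: 9 days.
Total: 586 days.

586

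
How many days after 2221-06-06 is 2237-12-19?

6040

Jun 6, 2221 → Jun 6, 2222: 365 days.
Jun 6, 2222 → Jun 6, 2223: 365 days.
Jun 6, 2223 → Jun 6, 2224: 366 days (Feb 29, 2224 is in that span).
Jun 6, 2224 → Jun 6, 2225: 365 days.
Jun 6, 2225 → Jun 6, 2226: 365 days.
Jun 6, 2226 → Jun 6, 2227: 365 days.
Jun 6, 2227 → Jun 6, 2228: 366 days (Feb 29, 2228 is in that span).
Jun 6, 2228 → Jun 6, 2229: 365 days.
Jun 6, 2229 → Jun 6, 2230: 365 days.
Jun 6, 2230 → Jun 6, 2231: 365 days.
Jun 6, 2231 → Jun 6, 2232: 366 days (Feb 29, 2232 is in that span).
Jun 6, 2232 → Jun 6, 2233: 365 days.
Jun 6, 2233 → Jun 6, 2234: 365 days.
Jun 6, 2234 → Jun 6, 2235: 365 days.
Jun 6, 2235 → Jun 6, 2236: 366 days (Feb 29, 2236 is in that span).
Jun 6, 2236 → Jun 6, 2237: 365 days.
Jun 6, 2237 → Jul 6, 2237: 30 days (June has 30).
Jul 6, 2237 → Aug 6, 2237: 31 days (July has 31).
Aug 6, 2237 → Sep 6, 2237: 31 days (August has 31).
Sep 6, 2237 → Oct 6, 2237: 30 days (September has 30).
Oct 6, 2237 → Nov 6, 2237: 31 days (October has 31).
Nov 6, 2237 → Dec 6, 2237: 30 days (November has 30).
Dec 6, 2237 → Dec 19, 2237: 13 days.
Total: 6040 days.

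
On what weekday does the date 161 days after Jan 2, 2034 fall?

First find the weekday of Jan 2, 2034. Doomsday rule: the anchor day for the 2000s is Tuesday. For year 34: 34÷12 = 2 r 10, and 10÷4 = 2, so 2+10+2 = 14.
Tuesday + 14 ≡ Tuesday — that's 2034's doomsday.
In January the doomsday date is Jan 3 (2034 is not a leap year).
Jan 2 is 1 day before Jan 3; 1 mod 7 = 1, so Tuesday − 1 = Monday.
161 mod 7 = 0, so 161 days after a Monday is Monday + 0 = Monday.

Monday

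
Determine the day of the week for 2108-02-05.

Doomsday rule: the anchor day for the 2100s is Sunday. For year 08: 8÷12 = 0 r 8, and 8÷4 = 2, so 0+8+2 = 10.
Sunday + 10 ≡ Wednesday — that's 2108's doomsday.
In February the doomsday date is Feb 29 (2108 is a leap year (divisible by 4)).
Feb 5 is 24 days before Feb 29; 24 mod 7 = 3, so Wednesday − 3 = Sunday.

Sunday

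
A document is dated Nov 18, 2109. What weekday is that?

Monday

Doomsday rule: the anchor day for the 2100s is Sunday. For year 09: 9÷12 = 0 r 9, and 9÷4 = 2, so 0+9+2 = 11.
Sunday + 11 ≡ Thursday — that's 2109's doomsday.
In November the doomsday date is Nov 7.
Nov 18 is 11 days after Nov 7; 11 mod 7 = 4, so Thursday + 4 = Monday.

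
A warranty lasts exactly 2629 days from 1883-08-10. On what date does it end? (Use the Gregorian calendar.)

October 21, 1890

+366 (one year; includes Feb 29, 1884) → Aug 10, 1884 (2263 left).
+365 (one year) → Aug 10, 1885 (1898 left).
+365 (one year) → Aug 10, 1886 (1533 left).
+365 (one year) → Aug 10, 1887 (1168 left).
+366 (one year; includes Feb 29, 1888) → Aug 10, 1888 (802 left).
+365 (one year) → Aug 10, 1889 (437 left).
+365 (one year) → Aug 10, 1890 (72 left).
Aug has 31 days: +22 → Sep 1, 1890 (50 left).
Sep has 30 days: +30 → Oct 1, 1890 (20 left).
+20 → Oct 21, 1890.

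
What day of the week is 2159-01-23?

Tuesday

Doomsday rule: the anchor day for the 2100s is Sunday. For year 59: 59÷12 = 4 r 11, and 11÷4 = 2, so 4+11+2 = 17.
Sunday + 17 ≡ Wednesday — that's 2159's doomsday.
In January the doomsday date is Jan 3 (2159 is not a leap year).
Jan 23 is 20 days after Jan 3; 20 mod 7 = 6, so Wednesday + 6 = Tuesday.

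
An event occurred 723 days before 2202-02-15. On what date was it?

February 22, 2200

−365 (one year) → Feb 15, 2201 (358 left).
−15 → Jan 31, 2201 (end of Jan, 31 days; 343 left).
−31 → Dec 31, 2200 (end of Dec, 31 days; 312 left).
−31 → Nov 30, 2200 (end of Nov, 30 days; 281 left).
−30 → Oct 31, 2200 (end of Oct, 31 days; 251 left).
−31 → Sep 30, 2200 (end of Sep, 30 days; 220 left).
−30 → Aug 31, 2200 (end of Aug, 31 days; 190 left).
−31 → Jul 31, 2200 (end of Jul, 31 days; 159 left).
−31 → Jun 30, 2200 (end of Jun, 30 days; 128 left).
−30 → May 31, 2200 (end of May, 31 days; 98 left).
−31 → Apr 30, 2200 (end of Apr, 30 days; 67 left).
−30 → Mar 31, 2200 (end of Mar, 31 days; 37 left).
−31 → Feb 28, 2200 (end of Feb, 28 days; 6 left).
−6 → Feb 22, 2200.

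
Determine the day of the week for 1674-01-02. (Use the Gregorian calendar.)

Tuesday

Doomsday rule: the anchor day for the 1600s is Tuesday. For year 74: 74÷12 = 6 r 2, and 2÷4 = 0, so 6+2+0 = 8.
Tuesday + 8 ≡ Wednesday — that's 1674's doomsday.
In January the doomsday date is Jan 3 (1674 is not a leap year).
Jan 2 is 1 day before Jan 3; 1 mod 7 = 1, so Wednesday − 1 = Tuesday.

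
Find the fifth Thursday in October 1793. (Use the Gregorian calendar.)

October 1, 1793 is a Tuesday.
The first Thursday is therefore October 3 (2 days later).
The fifth Thursday is 3 + 4×7 = October 31.

October 31, 1793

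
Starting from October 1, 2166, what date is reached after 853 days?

+365 (one year) → Oct 1, 2167 (488 left).
+366 (one year; includes Feb 29, 2168) → Oct 1, 2168 (122 left).
Oct has 31 days: +31 → Nov 1, 2168 (91 left).
Nov has 30 days: +30 → Dec 1, 2168 (61 left).
Dec has 31 days: +31 → Jan 1, 2169 (30 left).
+30 → Jan 31, 2169.

January 31, 2169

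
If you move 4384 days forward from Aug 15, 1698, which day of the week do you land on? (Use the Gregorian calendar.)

Sunday

First find the weekday of Aug 15, 1698. Doomsday rule: the anchor day for the 1600s is Tuesday. For year 98: 98÷12 = 8 r 2, and 2÷4 = 0, so 8+2+0 = 10.
Tuesday + 10 ≡ Friday — that's 1698's doomsday.
In August the doomsday date is Aug 8.
Aug 15 is 7 days after Aug 8; 7 mod 7 = 0, so Friday + 0 = Friday.
4384 mod 7 = 2, so 4384 days after a Friday is Friday + 2 = Sunday.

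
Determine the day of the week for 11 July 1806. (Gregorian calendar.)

Friday

Doomsday rule: the anchor day for the 1800s is Friday. For year 06: 6÷12 = 0 r 6, and 6÷4 = 1, so 0+6+1 = 7.
Friday + 7 ≡ Friday — that's 1806's doomsday.
In July the doomsday date is Jul 11.
Jul 11 is the doomsday itself: Friday.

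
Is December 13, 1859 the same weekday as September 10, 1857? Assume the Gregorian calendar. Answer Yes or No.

From Sep 10, 1857 to Dec 13, 1859 is 824 days.
824 mod 7 = 5, so they are different weekdays.
(Sep 10, 1857 is a Thursday; Dec 13, 1859 is a Tuesday.)

No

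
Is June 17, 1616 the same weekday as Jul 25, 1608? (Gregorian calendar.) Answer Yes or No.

From Jul 25, 1608 to Jun 17, 1616 is 2884 days.
2884 mod 7 = 0, so they are the same weekday.
(Jul 25, 1608 is a Friday; Jun 17, 1616 is a Friday.)

Yes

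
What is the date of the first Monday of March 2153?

March 1, 2153 is a Thursday.
The first Monday is therefore March 5 (4 days later).

March 5, 2153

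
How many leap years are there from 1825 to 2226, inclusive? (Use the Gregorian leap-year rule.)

97

Multiples of 4 in [1825,2226]: 100.
Of those, multiples of 100: 4 (not leap unless ÷400).
Multiples of 400: 1.
Leap years = 100 − 4 + 1 = 97.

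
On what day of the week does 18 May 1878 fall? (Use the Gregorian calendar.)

January 1, 1878 is a Tuesday.
Jan 1, 1878 → Feb 1, 1878: 31 days (January has 31).
Feb 1, 1878 → Mar 1, 1878: 28 days (February has 28).
Mar 1, 1878 → Apr 1, 1878: 31 days (March has 31).
Apr 1, 1878 → May 1, 1878: 30 days (April has 30).
May 1, 1878 → May 18, 1878: 17 days.
Total: 137 days.
137 mod 7 = 4, so Tuesday + 4 = Saturday.

Saturday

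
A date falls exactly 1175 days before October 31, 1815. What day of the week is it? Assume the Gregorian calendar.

Wednesday

Oct 31, 1815 is a Tuesday.
1175 mod 7 = 6, so 1175 days before a Tuesday is Tuesday − 6 = Wednesday.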